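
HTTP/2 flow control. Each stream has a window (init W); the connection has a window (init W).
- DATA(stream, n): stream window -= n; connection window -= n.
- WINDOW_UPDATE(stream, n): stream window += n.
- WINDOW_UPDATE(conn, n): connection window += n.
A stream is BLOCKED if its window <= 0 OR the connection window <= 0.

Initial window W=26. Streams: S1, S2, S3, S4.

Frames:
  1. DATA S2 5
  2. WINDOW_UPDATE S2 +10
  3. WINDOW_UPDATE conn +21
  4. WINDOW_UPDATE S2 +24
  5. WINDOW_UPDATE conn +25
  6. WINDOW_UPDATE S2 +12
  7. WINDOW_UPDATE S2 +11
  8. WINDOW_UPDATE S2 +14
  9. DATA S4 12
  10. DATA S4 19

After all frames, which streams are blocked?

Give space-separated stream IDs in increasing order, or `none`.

Op 1: conn=21 S1=26 S2=21 S3=26 S4=26 blocked=[]
Op 2: conn=21 S1=26 S2=31 S3=26 S4=26 blocked=[]
Op 3: conn=42 S1=26 S2=31 S3=26 S4=26 blocked=[]
Op 4: conn=42 S1=26 S2=55 S3=26 S4=26 blocked=[]
Op 5: conn=67 S1=26 S2=55 S3=26 S4=26 blocked=[]
Op 6: conn=67 S1=26 S2=67 S3=26 S4=26 blocked=[]
Op 7: conn=67 S1=26 S2=78 S3=26 S4=26 blocked=[]
Op 8: conn=67 S1=26 S2=92 S3=26 S4=26 blocked=[]
Op 9: conn=55 S1=26 S2=92 S3=26 S4=14 blocked=[]
Op 10: conn=36 S1=26 S2=92 S3=26 S4=-5 blocked=[4]

Answer: S4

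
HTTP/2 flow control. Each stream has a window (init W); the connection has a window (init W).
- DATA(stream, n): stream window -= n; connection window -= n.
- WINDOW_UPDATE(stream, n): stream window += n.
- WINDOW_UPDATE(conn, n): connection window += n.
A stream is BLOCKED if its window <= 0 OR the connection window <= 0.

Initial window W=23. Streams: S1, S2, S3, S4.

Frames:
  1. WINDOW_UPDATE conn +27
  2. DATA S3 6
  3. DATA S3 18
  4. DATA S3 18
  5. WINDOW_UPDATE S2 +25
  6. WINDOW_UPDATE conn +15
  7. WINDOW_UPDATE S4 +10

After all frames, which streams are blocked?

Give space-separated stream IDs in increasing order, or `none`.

Op 1: conn=50 S1=23 S2=23 S3=23 S4=23 blocked=[]
Op 2: conn=44 S1=23 S2=23 S3=17 S4=23 blocked=[]
Op 3: conn=26 S1=23 S2=23 S3=-1 S4=23 blocked=[3]
Op 4: conn=8 S1=23 S2=23 S3=-19 S4=23 blocked=[3]
Op 5: conn=8 S1=23 S2=48 S3=-19 S4=23 blocked=[3]
Op 6: conn=23 S1=23 S2=48 S3=-19 S4=23 blocked=[3]
Op 7: conn=23 S1=23 S2=48 S3=-19 S4=33 blocked=[3]

Answer: S3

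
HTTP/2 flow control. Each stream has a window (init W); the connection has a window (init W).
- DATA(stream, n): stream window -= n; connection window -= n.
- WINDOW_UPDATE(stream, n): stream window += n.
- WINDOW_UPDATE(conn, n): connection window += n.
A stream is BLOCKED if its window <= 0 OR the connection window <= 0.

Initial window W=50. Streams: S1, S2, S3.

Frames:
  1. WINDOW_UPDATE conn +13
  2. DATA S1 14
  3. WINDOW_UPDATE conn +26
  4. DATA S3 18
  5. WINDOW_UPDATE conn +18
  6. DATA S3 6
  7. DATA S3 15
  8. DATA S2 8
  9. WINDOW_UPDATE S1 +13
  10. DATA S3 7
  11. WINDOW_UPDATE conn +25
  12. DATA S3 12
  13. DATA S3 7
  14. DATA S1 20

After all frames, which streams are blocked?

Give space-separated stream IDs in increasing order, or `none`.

Answer: S3

Derivation:
Op 1: conn=63 S1=50 S2=50 S3=50 blocked=[]
Op 2: conn=49 S1=36 S2=50 S3=50 blocked=[]
Op 3: conn=75 S1=36 S2=50 S3=50 blocked=[]
Op 4: conn=57 S1=36 S2=50 S3=32 blocked=[]
Op 5: conn=75 S1=36 S2=50 S3=32 blocked=[]
Op 6: conn=69 S1=36 S2=50 S3=26 blocked=[]
Op 7: conn=54 S1=36 S2=50 S3=11 blocked=[]
Op 8: conn=46 S1=36 S2=42 S3=11 blocked=[]
Op 9: conn=46 S1=49 S2=42 S3=11 blocked=[]
Op 10: conn=39 S1=49 S2=42 S3=4 blocked=[]
Op 11: conn=64 S1=49 S2=42 S3=4 blocked=[]
Op 12: conn=52 S1=49 S2=42 S3=-8 blocked=[3]
Op 13: conn=45 S1=49 S2=42 S3=-15 blocked=[3]
Op 14: conn=25 S1=29 S2=42 S3=-15 blocked=[3]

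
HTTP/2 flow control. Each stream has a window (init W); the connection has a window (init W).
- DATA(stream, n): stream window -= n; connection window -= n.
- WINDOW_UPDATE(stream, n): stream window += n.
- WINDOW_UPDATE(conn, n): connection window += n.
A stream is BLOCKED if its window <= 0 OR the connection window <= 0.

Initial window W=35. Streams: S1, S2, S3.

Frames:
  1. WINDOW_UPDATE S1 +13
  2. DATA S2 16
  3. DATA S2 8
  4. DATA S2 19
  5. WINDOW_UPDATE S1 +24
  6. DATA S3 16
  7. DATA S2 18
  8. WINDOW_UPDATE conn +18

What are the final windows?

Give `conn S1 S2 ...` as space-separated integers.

Answer: -24 72 -26 19

Derivation:
Op 1: conn=35 S1=48 S2=35 S3=35 blocked=[]
Op 2: conn=19 S1=48 S2=19 S3=35 blocked=[]
Op 3: conn=11 S1=48 S2=11 S3=35 blocked=[]
Op 4: conn=-8 S1=48 S2=-8 S3=35 blocked=[1, 2, 3]
Op 5: conn=-8 S1=72 S2=-8 S3=35 blocked=[1, 2, 3]
Op 6: conn=-24 S1=72 S2=-8 S3=19 blocked=[1, 2, 3]
Op 7: conn=-42 S1=72 S2=-26 S3=19 blocked=[1, 2, 3]
Op 8: conn=-24 S1=72 S2=-26 S3=19 blocked=[1, 2, 3]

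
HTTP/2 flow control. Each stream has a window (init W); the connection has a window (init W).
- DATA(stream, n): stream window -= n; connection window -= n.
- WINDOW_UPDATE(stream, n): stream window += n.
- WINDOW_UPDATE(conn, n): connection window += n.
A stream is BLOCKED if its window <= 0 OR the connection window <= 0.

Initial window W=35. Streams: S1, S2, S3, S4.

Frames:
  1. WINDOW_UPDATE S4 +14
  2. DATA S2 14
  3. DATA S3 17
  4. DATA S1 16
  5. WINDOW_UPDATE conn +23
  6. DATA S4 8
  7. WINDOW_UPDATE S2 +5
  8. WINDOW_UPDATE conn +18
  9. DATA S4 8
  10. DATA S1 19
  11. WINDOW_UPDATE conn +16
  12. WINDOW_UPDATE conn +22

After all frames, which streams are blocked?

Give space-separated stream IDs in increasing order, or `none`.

Answer: S1

Derivation:
Op 1: conn=35 S1=35 S2=35 S3=35 S4=49 blocked=[]
Op 2: conn=21 S1=35 S2=21 S3=35 S4=49 blocked=[]
Op 3: conn=4 S1=35 S2=21 S3=18 S4=49 blocked=[]
Op 4: conn=-12 S1=19 S2=21 S3=18 S4=49 blocked=[1, 2, 3, 4]
Op 5: conn=11 S1=19 S2=21 S3=18 S4=49 blocked=[]
Op 6: conn=3 S1=19 S2=21 S3=18 S4=41 blocked=[]
Op 7: conn=3 S1=19 S2=26 S3=18 S4=41 blocked=[]
Op 8: conn=21 S1=19 S2=26 S3=18 S4=41 blocked=[]
Op 9: conn=13 S1=19 S2=26 S3=18 S4=33 blocked=[]
Op 10: conn=-6 S1=0 S2=26 S3=18 S4=33 blocked=[1, 2, 3, 4]
Op 11: conn=10 S1=0 S2=26 S3=18 S4=33 blocked=[1]
Op 12: conn=32 S1=0 S2=26 S3=18 S4=33 blocked=[1]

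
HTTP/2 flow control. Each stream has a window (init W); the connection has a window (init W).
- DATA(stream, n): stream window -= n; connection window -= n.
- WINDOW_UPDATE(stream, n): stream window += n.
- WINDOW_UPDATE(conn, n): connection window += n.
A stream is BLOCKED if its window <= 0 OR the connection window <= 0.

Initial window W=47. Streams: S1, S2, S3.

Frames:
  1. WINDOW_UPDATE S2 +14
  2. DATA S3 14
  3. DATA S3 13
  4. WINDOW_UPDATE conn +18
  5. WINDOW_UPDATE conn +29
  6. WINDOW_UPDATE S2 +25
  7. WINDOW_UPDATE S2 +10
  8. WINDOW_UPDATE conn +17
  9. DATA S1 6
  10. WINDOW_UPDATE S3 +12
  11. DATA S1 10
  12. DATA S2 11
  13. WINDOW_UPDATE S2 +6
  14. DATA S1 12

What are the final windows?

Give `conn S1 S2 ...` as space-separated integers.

Op 1: conn=47 S1=47 S2=61 S3=47 blocked=[]
Op 2: conn=33 S1=47 S2=61 S3=33 blocked=[]
Op 3: conn=20 S1=47 S2=61 S3=20 blocked=[]
Op 4: conn=38 S1=47 S2=61 S3=20 blocked=[]
Op 5: conn=67 S1=47 S2=61 S3=20 blocked=[]
Op 6: conn=67 S1=47 S2=86 S3=20 blocked=[]
Op 7: conn=67 S1=47 S2=96 S3=20 blocked=[]
Op 8: conn=84 S1=47 S2=96 S3=20 blocked=[]
Op 9: conn=78 S1=41 S2=96 S3=20 blocked=[]
Op 10: conn=78 S1=41 S2=96 S3=32 blocked=[]
Op 11: conn=68 S1=31 S2=96 S3=32 blocked=[]
Op 12: conn=57 S1=31 S2=85 S3=32 blocked=[]
Op 13: conn=57 S1=31 S2=91 S3=32 blocked=[]
Op 14: conn=45 S1=19 S2=91 S3=32 blocked=[]

Answer: 45 19 91 32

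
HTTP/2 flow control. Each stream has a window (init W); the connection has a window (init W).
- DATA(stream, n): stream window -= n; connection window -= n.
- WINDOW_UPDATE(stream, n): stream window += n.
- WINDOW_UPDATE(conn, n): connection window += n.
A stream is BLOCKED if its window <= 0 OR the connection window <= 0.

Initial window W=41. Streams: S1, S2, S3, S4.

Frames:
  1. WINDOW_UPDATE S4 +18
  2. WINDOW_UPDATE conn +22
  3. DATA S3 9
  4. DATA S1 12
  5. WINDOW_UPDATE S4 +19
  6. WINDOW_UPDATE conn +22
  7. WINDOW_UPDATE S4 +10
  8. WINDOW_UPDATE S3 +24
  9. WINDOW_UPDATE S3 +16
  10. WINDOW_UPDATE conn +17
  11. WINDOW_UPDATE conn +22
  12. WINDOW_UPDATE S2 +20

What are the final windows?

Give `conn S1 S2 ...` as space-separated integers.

Op 1: conn=41 S1=41 S2=41 S3=41 S4=59 blocked=[]
Op 2: conn=63 S1=41 S2=41 S3=41 S4=59 blocked=[]
Op 3: conn=54 S1=41 S2=41 S3=32 S4=59 blocked=[]
Op 4: conn=42 S1=29 S2=41 S3=32 S4=59 blocked=[]
Op 5: conn=42 S1=29 S2=41 S3=32 S4=78 blocked=[]
Op 6: conn=64 S1=29 S2=41 S3=32 S4=78 blocked=[]
Op 7: conn=64 S1=29 S2=41 S3=32 S4=88 blocked=[]
Op 8: conn=64 S1=29 S2=41 S3=56 S4=88 blocked=[]
Op 9: conn=64 S1=29 S2=41 S3=72 S4=88 blocked=[]
Op 10: conn=81 S1=29 S2=41 S3=72 S4=88 blocked=[]
Op 11: conn=103 S1=29 S2=41 S3=72 S4=88 blocked=[]
Op 12: conn=103 S1=29 S2=61 S3=72 S4=88 blocked=[]

Answer: 103 29 61 72 88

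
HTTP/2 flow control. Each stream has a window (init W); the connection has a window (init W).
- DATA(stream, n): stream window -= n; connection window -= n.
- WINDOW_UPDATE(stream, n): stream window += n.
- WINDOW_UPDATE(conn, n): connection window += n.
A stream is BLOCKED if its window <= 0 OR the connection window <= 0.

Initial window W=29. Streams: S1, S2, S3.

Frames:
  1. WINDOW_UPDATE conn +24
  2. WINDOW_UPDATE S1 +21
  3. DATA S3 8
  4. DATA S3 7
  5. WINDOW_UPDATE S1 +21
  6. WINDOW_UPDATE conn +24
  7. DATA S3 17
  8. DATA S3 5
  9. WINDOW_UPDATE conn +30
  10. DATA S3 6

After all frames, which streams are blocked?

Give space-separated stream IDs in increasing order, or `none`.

Op 1: conn=53 S1=29 S2=29 S3=29 blocked=[]
Op 2: conn=53 S1=50 S2=29 S3=29 blocked=[]
Op 3: conn=45 S1=50 S2=29 S3=21 blocked=[]
Op 4: conn=38 S1=50 S2=29 S3=14 blocked=[]
Op 5: conn=38 S1=71 S2=29 S3=14 blocked=[]
Op 6: conn=62 S1=71 S2=29 S3=14 blocked=[]
Op 7: conn=45 S1=71 S2=29 S3=-3 blocked=[3]
Op 8: conn=40 S1=71 S2=29 S3=-8 blocked=[3]
Op 9: conn=70 S1=71 S2=29 S3=-8 blocked=[3]
Op 10: conn=64 S1=71 S2=29 S3=-14 blocked=[3]

Answer: S3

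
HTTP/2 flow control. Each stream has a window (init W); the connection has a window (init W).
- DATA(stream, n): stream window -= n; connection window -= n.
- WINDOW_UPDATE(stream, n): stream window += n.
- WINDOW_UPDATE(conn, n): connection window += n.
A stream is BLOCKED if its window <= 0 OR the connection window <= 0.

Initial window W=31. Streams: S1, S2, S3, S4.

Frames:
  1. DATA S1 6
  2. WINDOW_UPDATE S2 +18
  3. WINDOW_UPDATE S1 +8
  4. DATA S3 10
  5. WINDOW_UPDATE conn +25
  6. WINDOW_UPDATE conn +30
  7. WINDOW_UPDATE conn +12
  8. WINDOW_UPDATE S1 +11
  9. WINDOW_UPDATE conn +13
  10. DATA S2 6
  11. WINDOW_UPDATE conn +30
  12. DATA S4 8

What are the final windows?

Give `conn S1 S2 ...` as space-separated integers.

Answer: 111 44 43 21 23

Derivation:
Op 1: conn=25 S1=25 S2=31 S3=31 S4=31 blocked=[]
Op 2: conn=25 S1=25 S2=49 S3=31 S4=31 blocked=[]
Op 3: conn=25 S1=33 S2=49 S3=31 S4=31 blocked=[]
Op 4: conn=15 S1=33 S2=49 S3=21 S4=31 blocked=[]
Op 5: conn=40 S1=33 S2=49 S3=21 S4=31 blocked=[]
Op 6: conn=70 S1=33 S2=49 S3=21 S4=31 blocked=[]
Op 7: conn=82 S1=33 S2=49 S3=21 S4=31 blocked=[]
Op 8: conn=82 S1=44 S2=49 S3=21 S4=31 blocked=[]
Op 9: conn=95 S1=44 S2=49 S3=21 S4=31 blocked=[]
Op 10: conn=89 S1=44 S2=43 S3=21 S4=31 blocked=[]
Op 11: conn=119 S1=44 S2=43 S3=21 S4=31 blocked=[]
Op 12: conn=111 S1=44 S2=43 S3=21 S4=23 blocked=[]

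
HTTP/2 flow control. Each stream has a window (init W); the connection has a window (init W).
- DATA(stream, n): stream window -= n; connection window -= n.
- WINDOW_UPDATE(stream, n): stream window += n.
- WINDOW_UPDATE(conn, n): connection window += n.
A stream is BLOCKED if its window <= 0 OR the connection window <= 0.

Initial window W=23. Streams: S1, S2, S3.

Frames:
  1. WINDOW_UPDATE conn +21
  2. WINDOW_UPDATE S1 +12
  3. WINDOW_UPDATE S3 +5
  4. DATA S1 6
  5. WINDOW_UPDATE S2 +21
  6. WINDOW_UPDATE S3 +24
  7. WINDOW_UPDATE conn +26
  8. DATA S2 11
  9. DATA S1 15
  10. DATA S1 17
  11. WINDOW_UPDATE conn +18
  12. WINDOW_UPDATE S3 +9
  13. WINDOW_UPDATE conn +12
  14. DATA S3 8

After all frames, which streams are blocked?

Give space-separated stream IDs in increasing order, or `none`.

Op 1: conn=44 S1=23 S2=23 S3=23 blocked=[]
Op 2: conn=44 S1=35 S2=23 S3=23 blocked=[]
Op 3: conn=44 S1=35 S2=23 S3=28 blocked=[]
Op 4: conn=38 S1=29 S2=23 S3=28 blocked=[]
Op 5: conn=38 S1=29 S2=44 S3=28 blocked=[]
Op 6: conn=38 S1=29 S2=44 S3=52 blocked=[]
Op 7: conn=64 S1=29 S2=44 S3=52 blocked=[]
Op 8: conn=53 S1=29 S2=33 S3=52 blocked=[]
Op 9: conn=38 S1=14 S2=33 S3=52 blocked=[]
Op 10: conn=21 S1=-3 S2=33 S3=52 blocked=[1]
Op 11: conn=39 S1=-3 S2=33 S3=52 blocked=[1]
Op 12: conn=39 S1=-3 S2=33 S3=61 blocked=[1]
Op 13: conn=51 S1=-3 S2=33 S3=61 blocked=[1]
Op 14: conn=43 S1=-3 S2=33 S3=53 blocked=[1]

Answer: S1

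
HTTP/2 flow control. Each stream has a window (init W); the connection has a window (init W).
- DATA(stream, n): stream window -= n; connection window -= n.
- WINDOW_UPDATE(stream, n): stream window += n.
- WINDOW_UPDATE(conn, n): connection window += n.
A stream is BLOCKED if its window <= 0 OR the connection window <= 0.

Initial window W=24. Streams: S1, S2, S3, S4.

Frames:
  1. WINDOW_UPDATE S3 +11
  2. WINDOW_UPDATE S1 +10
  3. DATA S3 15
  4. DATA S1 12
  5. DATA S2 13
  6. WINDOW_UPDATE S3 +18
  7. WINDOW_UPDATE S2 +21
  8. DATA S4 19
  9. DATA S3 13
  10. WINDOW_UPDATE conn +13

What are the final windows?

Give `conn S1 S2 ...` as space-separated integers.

Op 1: conn=24 S1=24 S2=24 S3=35 S4=24 blocked=[]
Op 2: conn=24 S1=34 S2=24 S3=35 S4=24 blocked=[]
Op 3: conn=9 S1=34 S2=24 S3=20 S4=24 blocked=[]
Op 4: conn=-3 S1=22 S2=24 S3=20 S4=24 blocked=[1, 2, 3, 4]
Op 5: conn=-16 S1=22 S2=11 S3=20 S4=24 blocked=[1, 2, 3, 4]
Op 6: conn=-16 S1=22 S2=11 S3=38 S4=24 blocked=[1, 2, 3, 4]
Op 7: conn=-16 S1=22 S2=32 S3=38 S4=24 blocked=[1, 2, 3, 4]
Op 8: conn=-35 S1=22 S2=32 S3=38 S4=5 blocked=[1, 2, 3, 4]
Op 9: conn=-48 S1=22 S2=32 S3=25 S4=5 blocked=[1, 2, 3, 4]
Op 10: conn=-35 S1=22 S2=32 S3=25 S4=5 blocked=[1, 2, 3, 4]

Answer: -35 22 32 25 5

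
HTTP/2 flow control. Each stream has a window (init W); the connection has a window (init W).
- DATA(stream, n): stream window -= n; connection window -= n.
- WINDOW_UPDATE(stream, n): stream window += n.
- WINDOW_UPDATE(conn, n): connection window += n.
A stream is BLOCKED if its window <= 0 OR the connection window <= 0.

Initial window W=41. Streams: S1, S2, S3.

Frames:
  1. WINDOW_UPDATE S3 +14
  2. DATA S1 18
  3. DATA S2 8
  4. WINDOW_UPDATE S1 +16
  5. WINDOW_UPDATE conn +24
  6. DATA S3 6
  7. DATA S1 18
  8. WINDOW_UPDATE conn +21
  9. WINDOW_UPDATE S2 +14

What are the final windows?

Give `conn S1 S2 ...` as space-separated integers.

Answer: 36 21 47 49

Derivation:
Op 1: conn=41 S1=41 S2=41 S3=55 blocked=[]
Op 2: conn=23 S1=23 S2=41 S3=55 blocked=[]
Op 3: conn=15 S1=23 S2=33 S3=55 blocked=[]
Op 4: conn=15 S1=39 S2=33 S3=55 blocked=[]
Op 5: conn=39 S1=39 S2=33 S3=55 blocked=[]
Op 6: conn=33 S1=39 S2=33 S3=49 blocked=[]
Op 7: conn=15 S1=21 S2=33 S3=49 blocked=[]
Op 8: conn=36 S1=21 S2=33 S3=49 blocked=[]
Op 9: conn=36 S1=21 S2=47 S3=49 blocked=[]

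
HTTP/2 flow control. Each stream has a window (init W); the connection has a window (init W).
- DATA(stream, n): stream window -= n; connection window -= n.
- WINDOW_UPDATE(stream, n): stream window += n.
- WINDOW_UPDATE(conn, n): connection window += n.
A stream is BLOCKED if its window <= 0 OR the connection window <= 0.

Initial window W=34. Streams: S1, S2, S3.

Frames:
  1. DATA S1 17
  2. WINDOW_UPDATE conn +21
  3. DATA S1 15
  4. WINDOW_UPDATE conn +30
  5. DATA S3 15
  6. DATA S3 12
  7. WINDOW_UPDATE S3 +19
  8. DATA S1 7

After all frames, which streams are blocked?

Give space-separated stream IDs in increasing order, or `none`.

Op 1: conn=17 S1=17 S2=34 S3=34 blocked=[]
Op 2: conn=38 S1=17 S2=34 S3=34 blocked=[]
Op 3: conn=23 S1=2 S2=34 S3=34 blocked=[]
Op 4: conn=53 S1=2 S2=34 S3=34 blocked=[]
Op 5: conn=38 S1=2 S2=34 S3=19 blocked=[]
Op 6: conn=26 S1=2 S2=34 S3=7 blocked=[]
Op 7: conn=26 S1=2 S2=34 S3=26 blocked=[]
Op 8: conn=19 S1=-5 S2=34 S3=26 blocked=[1]

Answer: S1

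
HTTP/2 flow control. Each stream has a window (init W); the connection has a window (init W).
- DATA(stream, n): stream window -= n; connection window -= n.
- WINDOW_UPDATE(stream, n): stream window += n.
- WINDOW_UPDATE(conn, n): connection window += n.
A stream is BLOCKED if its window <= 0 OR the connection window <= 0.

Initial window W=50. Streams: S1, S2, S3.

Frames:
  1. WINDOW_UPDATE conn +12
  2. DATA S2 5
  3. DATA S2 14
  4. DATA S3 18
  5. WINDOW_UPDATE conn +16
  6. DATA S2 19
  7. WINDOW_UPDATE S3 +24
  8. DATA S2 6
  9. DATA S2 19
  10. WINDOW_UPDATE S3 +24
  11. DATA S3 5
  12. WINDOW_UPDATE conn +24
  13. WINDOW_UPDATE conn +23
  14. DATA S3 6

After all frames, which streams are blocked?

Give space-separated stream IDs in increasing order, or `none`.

Op 1: conn=62 S1=50 S2=50 S3=50 blocked=[]
Op 2: conn=57 S1=50 S2=45 S3=50 blocked=[]
Op 3: conn=43 S1=50 S2=31 S3=50 blocked=[]
Op 4: conn=25 S1=50 S2=31 S3=32 blocked=[]
Op 5: conn=41 S1=50 S2=31 S3=32 blocked=[]
Op 6: conn=22 S1=50 S2=12 S3=32 blocked=[]
Op 7: conn=22 S1=50 S2=12 S3=56 blocked=[]
Op 8: conn=16 S1=50 S2=6 S3=56 blocked=[]
Op 9: conn=-3 S1=50 S2=-13 S3=56 blocked=[1, 2, 3]
Op 10: conn=-3 S1=50 S2=-13 S3=80 blocked=[1, 2, 3]
Op 11: conn=-8 S1=50 S2=-13 S3=75 blocked=[1, 2, 3]
Op 12: conn=16 S1=50 S2=-13 S3=75 blocked=[2]
Op 13: conn=39 S1=50 S2=-13 S3=75 blocked=[2]
Op 14: conn=33 S1=50 S2=-13 S3=69 blocked=[2]

Answer: S2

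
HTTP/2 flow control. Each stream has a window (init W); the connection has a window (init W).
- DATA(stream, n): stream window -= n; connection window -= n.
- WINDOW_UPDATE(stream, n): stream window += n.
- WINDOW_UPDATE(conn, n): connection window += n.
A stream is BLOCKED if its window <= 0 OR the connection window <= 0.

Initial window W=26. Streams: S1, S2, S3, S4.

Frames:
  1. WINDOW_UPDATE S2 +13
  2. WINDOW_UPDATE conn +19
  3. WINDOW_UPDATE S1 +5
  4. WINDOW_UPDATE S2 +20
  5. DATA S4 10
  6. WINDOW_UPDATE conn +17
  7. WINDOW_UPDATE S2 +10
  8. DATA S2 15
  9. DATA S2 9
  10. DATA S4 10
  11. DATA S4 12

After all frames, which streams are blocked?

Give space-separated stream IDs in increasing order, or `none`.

Op 1: conn=26 S1=26 S2=39 S3=26 S4=26 blocked=[]
Op 2: conn=45 S1=26 S2=39 S3=26 S4=26 blocked=[]
Op 3: conn=45 S1=31 S2=39 S3=26 S4=26 blocked=[]
Op 4: conn=45 S1=31 S2=59 S3=26 S4=26 blocked=[]
Op 5: conn=35 S1=31 S2=59 S3=26 S4=16 blocked=[]
Op 6: conn=52 S1=31 S2=59 S3=26 S4=16 blocked=[]
Op 7: conn=52 S1=31 S2=69 S3=26 S4=16 blocked=[]
Op 8: conn=37 S1=31 S2=54 S3=26 S4=16 blocked=[]
Op 9: conn=28 S1=31 S2=45 S3=26 S4=16 blocked=[]
Op 10: conn=18 S1=31 S2=45 S3=26 S4=6 blocked=[]
Op 11: conn=6 S1=31 S2=45 S3=26 S4=-6 blocked=[4]

Answer: S4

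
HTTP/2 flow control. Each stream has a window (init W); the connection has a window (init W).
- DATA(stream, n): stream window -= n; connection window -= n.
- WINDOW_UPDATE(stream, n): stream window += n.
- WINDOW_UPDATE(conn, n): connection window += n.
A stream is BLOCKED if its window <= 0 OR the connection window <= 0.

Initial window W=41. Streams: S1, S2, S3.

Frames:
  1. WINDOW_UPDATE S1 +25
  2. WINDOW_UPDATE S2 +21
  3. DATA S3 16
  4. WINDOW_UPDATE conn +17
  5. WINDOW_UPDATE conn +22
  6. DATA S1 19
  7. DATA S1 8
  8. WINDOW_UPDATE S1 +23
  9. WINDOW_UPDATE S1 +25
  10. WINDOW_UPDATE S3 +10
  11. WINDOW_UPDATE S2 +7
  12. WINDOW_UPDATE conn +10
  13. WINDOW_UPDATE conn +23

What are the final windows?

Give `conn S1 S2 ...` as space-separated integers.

Answer: 70 87 69 35

Derivation:
Op 1: conn=41 S1=66 S2=41 S3=41 blocked=[]
Op 2: conn=41 S1=66 S2=62 S3=41 blocked=[]
Op 3: conn=25 S1=66 S2=62 S3=25 blocked=[]
Op 4: conn=42 S1=66 S2=62 S3=25 blocked=[]
Op 5: conn=64 S1=66 S2=62 S3=25 blocked=[]
Op 6: conn=45 S1=47 S2=62 S3=25 blocked=[]
Op 7: conn=37 S1=39 S2=62 S3=25 blocked=[]
Op 8: conn=37 S1=62 S2=62 S3=25 blocked=[]
Op 9: conn=37 S1=87 S2=62 S3=25 blocked=[]
Op 10: conn=37 S1=87 S2=62 S3=35 blocked=[]
Op 11: conn=37 S1=87 S2=69 S3=35 blocked=[]
Op 12: conn=47 S1=87 S2=69 S3=35 blocked=[]
Op 13: conn=70 S1=87 S2=69 S3=35 blocked=[]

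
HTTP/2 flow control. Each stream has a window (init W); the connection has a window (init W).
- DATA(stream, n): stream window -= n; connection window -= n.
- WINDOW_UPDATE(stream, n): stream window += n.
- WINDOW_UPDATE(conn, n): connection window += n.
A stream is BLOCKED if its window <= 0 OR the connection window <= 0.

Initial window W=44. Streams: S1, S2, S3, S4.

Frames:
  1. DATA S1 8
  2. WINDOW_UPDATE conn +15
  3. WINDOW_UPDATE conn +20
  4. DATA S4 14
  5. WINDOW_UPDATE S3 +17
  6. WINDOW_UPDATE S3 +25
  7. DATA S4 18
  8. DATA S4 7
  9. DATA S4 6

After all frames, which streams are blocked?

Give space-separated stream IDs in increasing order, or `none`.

Answer: S4

Derivation:
Op 1: conn=36 S1=36 S2=44 S3=44 S4=44 blocked=[]
Op 2: conn=51 S1=36 S2=44 S3=44 S4=44 blocked=[]
Op 3: conn=71 S1=36 S2=44 S3=44 S4=44 blocked=[]
Op 4: conn=57 S1=36 S2=44 S3=44 S4=30 blocked=[]
Op 5: conn=57 S1=36 S2=44 S3=61 S4=30 blocked=[]
Op 6: conn=57 S1=36 S2=44 S3=86 S4=30 blocked=[]
Op 7: conn=39 S1=36 S2=44 S3=86 S4=12 blocked=[]
Op 8: conn=32 S1=36 S2=44 S3=86 S4=5 blocked=[]
Op 9: conn=26 S1=36 S2=44 S3=86 S4=-1 blocked=[4]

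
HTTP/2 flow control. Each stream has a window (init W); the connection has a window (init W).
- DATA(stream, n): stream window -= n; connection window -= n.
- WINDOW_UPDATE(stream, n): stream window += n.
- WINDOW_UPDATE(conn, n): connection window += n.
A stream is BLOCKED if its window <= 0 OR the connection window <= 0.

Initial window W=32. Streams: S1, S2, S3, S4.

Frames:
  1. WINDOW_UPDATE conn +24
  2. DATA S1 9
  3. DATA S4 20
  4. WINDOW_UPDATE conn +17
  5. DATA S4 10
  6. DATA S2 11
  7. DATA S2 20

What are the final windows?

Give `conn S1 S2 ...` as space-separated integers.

Answer: 3 23 1 32 2

Derivation:
Op 1: conn=56 S1=32 S2=32 S3=32 S4=32 blocked=[]
Op 2: conn=47 S1=23 S2=32 S3=32 S4=32 blocked=[]
Op 3: conn=27 S1=23 S2=32 S3=32 S4=12 blocked=[]
Op 4: conn=44 S1=23 S2=32 S3=32 S4=12 blocked=[]
Op 5: conn=34 S1=23 S2=32 S3=32 S4=2 blocked=[]
Op 6: conn=23 S1=23 S2=21 S3=32 S4=2 blocked=[]
Op 7: conn=3 S1=23 S2=1 S3=32 S4=2 blocked=[]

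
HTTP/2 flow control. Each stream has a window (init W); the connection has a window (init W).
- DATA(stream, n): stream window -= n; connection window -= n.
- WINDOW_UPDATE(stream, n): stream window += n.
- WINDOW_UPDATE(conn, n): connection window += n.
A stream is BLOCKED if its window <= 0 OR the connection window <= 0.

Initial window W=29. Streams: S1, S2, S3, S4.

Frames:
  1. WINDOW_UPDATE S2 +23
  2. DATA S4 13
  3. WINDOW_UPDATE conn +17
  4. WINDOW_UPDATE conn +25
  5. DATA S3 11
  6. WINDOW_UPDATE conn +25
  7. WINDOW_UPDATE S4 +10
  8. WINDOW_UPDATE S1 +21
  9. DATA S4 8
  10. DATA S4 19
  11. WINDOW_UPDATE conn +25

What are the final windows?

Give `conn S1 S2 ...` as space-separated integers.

Answer: 70 50 52 18 -1

Derivation:
Op 1: conn=29 S1=29 S2=52 S3=29 S4=29 blocked=[]
Op 2: conn=16 S1=29 S2=52 S3=29 S4=16 blocked=[]
Op 3: conn=33 S1=29 S2=52 S3=29 S4=16 blocked=[]
Op 4: conn=58 S1=29 S2=52 S3=29 S4=16 blocked=[]
Op 5: conn=47 S1=29 S2=52 S3=18 S4=16 blocked=[]
Op 6: conn=72 S1=29 S2=52 S3=18 S4=16 blocked=[]
Op 7: conn=72 S1=29 S2=52 S3=18 S4=26 blocked=[]
Op 8: conn=72 S1=50 S2=52 S3=18 S4=26 blocked=[]
Op 9: conn=64 S1=50 S2=52 S3=18 S4=18 blocked=[]
Op 10: conn=45 S1=50 S2=52 S3=18 S4=-1 blocked=[4]
Op 11: conn=70 S1=50 S2=52 S3=18 S4=-1 blocked=[4]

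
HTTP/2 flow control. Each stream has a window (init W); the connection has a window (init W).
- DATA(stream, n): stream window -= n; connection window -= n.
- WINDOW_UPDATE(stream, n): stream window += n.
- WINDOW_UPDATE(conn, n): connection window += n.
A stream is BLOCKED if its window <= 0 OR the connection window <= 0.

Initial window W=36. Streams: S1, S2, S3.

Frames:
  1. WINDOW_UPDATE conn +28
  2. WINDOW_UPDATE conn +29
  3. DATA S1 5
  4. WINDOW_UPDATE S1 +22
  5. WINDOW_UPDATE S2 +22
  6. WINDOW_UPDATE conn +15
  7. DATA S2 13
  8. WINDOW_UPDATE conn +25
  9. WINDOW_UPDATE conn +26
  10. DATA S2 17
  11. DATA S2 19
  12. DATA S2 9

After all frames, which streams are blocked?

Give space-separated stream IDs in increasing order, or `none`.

Answer: S2

Derivation:
Op 1: conn=64 S1=36 S2=36 S3=36 blocked=[]
Op 2: conn=93 S1=36 S2=36 S3=36 blocked=[]
Op 3: conn=88 S1=31 S2=36 S3=36 blocked=[]
Op 4: conn=88 S1=53 S2=36 S3=36 blocked=[]
Op 5: conn=88 S1=53 S2=58 S3=36 blocked=[]
Op 6: conn=103 S1=53 S2=58 S3=36 blocked=[]
Op 7: conn=90 S1=53 S2=45 S3=36 blocked=[]
Op 8: conn=115 S1=53 S2=45 S3=36 blocked=[]
Op 9: conn=141 S1=53 S2=45 S3=36 blocked=[]
Op 10: conn=124 S1=53 S2=28 S3=36 blocked=[]
Op 11: conn=105 S1=53 S2=9 S3=36 blocked=[]
Op 12: conn=96 S1=53 S2=0 S3=36 blocked=[2]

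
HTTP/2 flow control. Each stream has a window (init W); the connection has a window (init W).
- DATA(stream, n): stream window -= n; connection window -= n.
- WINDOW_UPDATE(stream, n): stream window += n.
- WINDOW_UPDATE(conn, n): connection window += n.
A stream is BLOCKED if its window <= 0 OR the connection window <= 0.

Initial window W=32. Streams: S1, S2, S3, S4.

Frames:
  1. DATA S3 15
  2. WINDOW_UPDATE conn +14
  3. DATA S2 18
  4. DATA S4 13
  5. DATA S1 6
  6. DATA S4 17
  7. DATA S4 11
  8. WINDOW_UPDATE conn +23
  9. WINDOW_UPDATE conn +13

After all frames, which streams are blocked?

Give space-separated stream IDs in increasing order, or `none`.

Answer: S4

Derivation:
Op 1: conn=17 S1=32 S2=32 S3=17 S4=32 blocked=[]
Op 2: conn=31 S1=32 S2=32 S3=17 S4=32 blocked=[]
Op 3: conn=13 S1=32 S2=14 S3=17 S4=32 blocked=[]
Op 4: conn=0 S1=32 S2=14 S3=17 S4=19 blocked=[1, 2, 3, 4]
Op 5: conn=-6 S1=26 S2=14 S3=17 S4=19 blocked=[1, 2, 3, 4]
Op 6: conn=-23 S1=26 S2=14 S3=17 S4=2 blocked=[1, 2, 3, 4]
Op 7: conn=-34 S1=26 S2=14 S3=17 S4=-9 blocked=[1, 2, 3, 4]
Op 8: conn=-11 S1=26 S2=14 S3=17 S4=-9 blocked=[1, 2, 3, 4]
Op 9: conn=2 S1=26 S2=14 S3=17 S4=-9 blocked=[4]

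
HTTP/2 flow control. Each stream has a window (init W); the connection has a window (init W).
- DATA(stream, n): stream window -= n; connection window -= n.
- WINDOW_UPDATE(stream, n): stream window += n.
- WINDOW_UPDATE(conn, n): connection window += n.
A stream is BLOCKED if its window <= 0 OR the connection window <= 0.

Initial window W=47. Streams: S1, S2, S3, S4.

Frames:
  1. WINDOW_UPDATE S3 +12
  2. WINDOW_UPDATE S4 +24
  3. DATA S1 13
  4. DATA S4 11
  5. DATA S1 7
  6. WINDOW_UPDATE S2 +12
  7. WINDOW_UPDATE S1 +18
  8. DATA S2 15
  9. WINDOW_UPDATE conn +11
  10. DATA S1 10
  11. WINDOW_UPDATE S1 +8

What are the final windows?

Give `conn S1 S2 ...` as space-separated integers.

Answer: 2 43 44 59 60

Derivation:
Op 1: conn=47 S1=47 S2=47 S3=59 S4=47 blocked=[]
Op 2: conn=47 S1=47 S2=47 S3=59 S4=71 blocked=[]
Op 3: conn=34 S1=34 S2=47 S3=59 S4=71 blocked=[]
Op 4: conn=23 S1=34 S2=47 S3=59 S4=60 blocked=[]
Op 5: conn=16 S1=27 S2=47 S3=59 S4=60 blocked=[]
Op 6: conn=16 S1=27 S2=59 S3=59 S4=60 blocked=[]
Op 7: conn=16 S1=45 S2=59 S3=59 S4=60 blocked=[]
Op 8: conn=1 S1=45 S2=44 S3=59 S4=60 blocked=[]
Op 9: conn=12 S1=45 S2=44 S3=59 S4=60 blocked=[]
Op 10: conn=2 S1=35 S2=44 S3=59 S4=60 blocked=[]
Op 11: conn=2 S1=43 S2=44 S3=59 S4=60 blocked=[]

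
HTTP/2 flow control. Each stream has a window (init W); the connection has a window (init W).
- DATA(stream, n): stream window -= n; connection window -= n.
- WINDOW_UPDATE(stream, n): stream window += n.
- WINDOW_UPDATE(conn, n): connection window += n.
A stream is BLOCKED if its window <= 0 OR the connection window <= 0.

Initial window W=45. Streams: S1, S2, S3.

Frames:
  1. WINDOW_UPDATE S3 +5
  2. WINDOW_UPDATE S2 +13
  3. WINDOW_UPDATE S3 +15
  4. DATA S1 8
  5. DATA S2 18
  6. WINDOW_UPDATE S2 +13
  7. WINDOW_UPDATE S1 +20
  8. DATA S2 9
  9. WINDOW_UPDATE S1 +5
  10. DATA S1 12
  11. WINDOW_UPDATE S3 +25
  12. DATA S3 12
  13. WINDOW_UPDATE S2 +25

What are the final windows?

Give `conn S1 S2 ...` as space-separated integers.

Answer: -14 50 69 78

Derivation:
Op 1: conn=45 S1=45 S2=45 S3=50 blocked=[]
Op 2: conn=45 S1=45 S2=58 S3=50 blocked=[]
Op 3: conn=45 S1=45 S2=58 S3=65 blocked=[]
Op 4: conn=37 S1=37 S2=58 S3=65 blocked=[]
Op 5: conn=19 S1=37 S2=40 S3=65 blocked=[]
Op 6: conn=19 S1=37 S2=53 S3=65 blocked=[]
Op 7: conn=19 S1=57 S2=53 S3=65 blocked=[]
Op 8: conn=10 S1=57 S2=44 S3=65 blocked=[]
Op 9: conn=10 S1=62 S2=44 S3=65 blocked=[]
Op 10: conn=-2 S1=50 S2=44 S3=65 blocked=[1, 2, 3]
Op 11: conn=-2 S1=50 S2=44 S3=90 blocked=[1, 2, 3]
Op 12: conn=-14 S1=50 S2=44 S3=78 blocked=[1, 2, 3]
Op 13: conn=-14 S1=50 S2=69 S3=78 blocked=[1, 2, 3]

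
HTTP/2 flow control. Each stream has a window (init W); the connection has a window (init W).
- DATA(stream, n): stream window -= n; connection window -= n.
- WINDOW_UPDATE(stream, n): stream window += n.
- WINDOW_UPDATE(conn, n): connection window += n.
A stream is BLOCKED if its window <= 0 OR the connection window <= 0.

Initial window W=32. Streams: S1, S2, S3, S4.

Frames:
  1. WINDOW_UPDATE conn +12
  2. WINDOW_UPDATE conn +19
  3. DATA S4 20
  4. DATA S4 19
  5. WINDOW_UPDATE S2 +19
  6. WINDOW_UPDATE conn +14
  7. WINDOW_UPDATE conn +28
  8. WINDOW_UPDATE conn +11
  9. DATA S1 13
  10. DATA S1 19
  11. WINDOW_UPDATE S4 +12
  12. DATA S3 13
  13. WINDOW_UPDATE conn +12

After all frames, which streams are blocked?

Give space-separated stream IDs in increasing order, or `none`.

Op 1: conn=44 S1=32 S2=32 S3=32 S4=32 blocked=[]
Op 2: conn=63 S1=32 S2=32 S3=32 S4=32 blocked=[]
Op 3: conn=43 S1=32 S2=32 S3=32 S4=12 blocked=[]
Op 4: conn=24 S1=32 S2=32 S3=32 S4=-7 blocked=[4]
Op 5: conn=24 S1=32 S2=51 S3=32 S4=-7 blocked=[4]
Op 6: conn=38 S1=32 S2=51 S3=32 S4=-7 blocked=[4]
Op 7: conn=66 S1=32 S2=51 S3=32 S4=-7 blocked=[4]
Op 8: conn=77 S1=32 S2=51 S3=32 S4=-7 blocked=[4]
Op 9: conn=64 S1=19 S2=51 S3=32 S4=-7 blocked=[4]
Op 10: conn=45 S1=0 S2=51 S3=32 S4=-7 blocked=[1, 4]
Op 11: conn=45 S1=0 S2=51 S3=32 S4=5 blocked=[1]
Op 12: conn=32 S1=0 S2=51 S3=19 S4=5 blocked=[1]
Op 13: conn=44 S1=0 S2=51 S3=19 S4=5 blocked=[1]

Answer: S1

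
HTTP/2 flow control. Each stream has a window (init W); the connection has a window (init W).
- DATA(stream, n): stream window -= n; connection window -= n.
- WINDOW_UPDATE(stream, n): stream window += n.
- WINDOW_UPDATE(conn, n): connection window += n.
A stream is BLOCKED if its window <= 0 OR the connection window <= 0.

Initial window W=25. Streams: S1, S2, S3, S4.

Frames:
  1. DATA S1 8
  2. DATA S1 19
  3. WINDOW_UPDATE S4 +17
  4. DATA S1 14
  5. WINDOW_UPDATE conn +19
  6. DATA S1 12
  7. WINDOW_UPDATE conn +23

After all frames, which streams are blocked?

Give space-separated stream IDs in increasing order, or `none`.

Op 1: conn=17 S1=17 S2=25 S3=25 S4=25 blocked=[]
Op 2: conn=-2 S1=-2 S2=25 S3=25 S4=25 blocked=[1, 2, 3, 4]
Op 3: conn=-2 S1=-2 S2=25 S3=25 S4=42 blocked=[1, 2, 3, 4]
Op 4: conn=-16 S1=-16 S2=25 S3=25 S4=42 blocked=[1, 2, 3, 4]
Op 5: conn=3 S1=-16 S2=25 S3=25 S4=42 blocked=[1]
Op 6: conn=-9 S1=-28 S2=25 S3=25 S4=42 blocked=[1, 2, 3, 4]
Op 7: conn=14 S1=-28 S2=25 S3=25 S4=42 blocked=[1]

Answer: S1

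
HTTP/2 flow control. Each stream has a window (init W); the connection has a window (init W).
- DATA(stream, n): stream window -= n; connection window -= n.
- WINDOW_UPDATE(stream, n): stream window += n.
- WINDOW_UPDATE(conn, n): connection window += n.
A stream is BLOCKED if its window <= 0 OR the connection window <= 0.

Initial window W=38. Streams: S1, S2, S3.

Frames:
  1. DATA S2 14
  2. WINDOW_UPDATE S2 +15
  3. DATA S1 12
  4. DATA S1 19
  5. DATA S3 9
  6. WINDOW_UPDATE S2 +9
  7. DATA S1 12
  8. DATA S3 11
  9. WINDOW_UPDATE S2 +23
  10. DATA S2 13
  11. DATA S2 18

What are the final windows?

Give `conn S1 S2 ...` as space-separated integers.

Answer: -70 -5 40 18

Derivation:
Op 1: conn=24 S1=38 S2=24 S3=38 blocked=[]
Op 2: conn=24 S1=38 S2=39 S3=38 blocked=[]
Op 3: conn=12 S1=26 S2=39 S3=38 blocked=[]
Op 4: conn=-7 S1=7 S2=39 S3=38 blocked=[1, 2, 3]
Op 5: conn=-16 S1=7 S2=39 S3=29 blocked=[1, 2, 3]
Op 6: conn=-16 S1=7 S2=48 S3=29 blocked=[1, 2, 3]
Op 7: conn=-28 S1=-5 S2=48 S3=29 blocked=[1, 2, 3]
Op 8: conn=-39 S1=-5 S2=48 S3=18 blocked=[1, 2, 3]
Op 9: conn=-39 S1=-5 S2=71 S3=18 blocked=[1, 2, 3]
Op 10: conn=-52 S1=-5 S2=58 S3=18 blocked=[1, 2, 3]
Op 11: conn=-70 S1=-5 S2=40 S3=18 blocked=[1, 2, 3]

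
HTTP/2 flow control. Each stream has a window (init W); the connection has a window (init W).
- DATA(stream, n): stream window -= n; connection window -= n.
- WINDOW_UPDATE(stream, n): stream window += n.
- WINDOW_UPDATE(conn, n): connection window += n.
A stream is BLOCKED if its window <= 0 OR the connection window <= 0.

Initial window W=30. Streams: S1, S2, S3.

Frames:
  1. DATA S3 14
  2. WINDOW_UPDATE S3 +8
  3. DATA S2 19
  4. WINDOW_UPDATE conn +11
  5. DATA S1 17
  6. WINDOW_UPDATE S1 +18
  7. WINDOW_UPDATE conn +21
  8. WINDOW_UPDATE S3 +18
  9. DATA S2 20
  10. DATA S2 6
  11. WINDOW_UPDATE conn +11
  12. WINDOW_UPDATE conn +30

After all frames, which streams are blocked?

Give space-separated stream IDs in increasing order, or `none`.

Op 1: conn=16 S1=30 S2=30 S3=16 blocked=[]
Op 2: conn=16 S1=30 S2=30 S3=24 blocked=[]
Op 3: conn=-3 S1=30 S2=11 S3=24 blocked=[1, 2, 3]
Op 4: conn=8 S1=30 S2=11 S3=24 blocked=[]
Op 5: conn=-9 S1=13 S2=11 S3=24 blocked=[1, 2, 3]
Op 6: conn=-9 S1=31 S2=11 S3=24 blocked=[1, 2, 3]
Op 7: conn=12 S1=31 S2=11 S3=24 blocked=[]
Op 8: conn=12 S1=31 S2=11 S3=42 blocked=[]
Op 9: conn=-8 S1=31 S2=-9 S3=42 blocked=[1, 2, 3]
Op 10: conn=-14 S1=31 S2=-15 S3=42 blocked=[1, 2, 3]
Op 11: conn=-3 S1=31 S2=-15 S3=42 blocked=[1, 2, 3]
Op 12: conn=27 S1=31 S2=-15 S3=42 blocked=[2]

Answer: S2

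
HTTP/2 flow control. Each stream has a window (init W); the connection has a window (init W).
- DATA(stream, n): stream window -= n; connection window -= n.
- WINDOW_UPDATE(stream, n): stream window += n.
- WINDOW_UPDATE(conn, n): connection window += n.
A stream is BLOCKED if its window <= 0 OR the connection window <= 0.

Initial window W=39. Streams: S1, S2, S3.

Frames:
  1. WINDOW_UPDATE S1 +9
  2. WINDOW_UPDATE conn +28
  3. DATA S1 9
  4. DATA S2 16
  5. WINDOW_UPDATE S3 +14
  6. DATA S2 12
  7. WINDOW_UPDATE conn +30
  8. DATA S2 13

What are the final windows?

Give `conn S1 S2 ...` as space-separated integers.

Answer: 47 39 -2 53

Derivation:
Op 1: conn=39 S1=48 S2=39 S3=39 blocked=[]
Op 2: conn=67 S1=48 S2=39 S3=39 blocked=[]
Op 3: conn=58 S1=39 S2=39 S3=39 blocked=[]
Op 4: conn=42 S1=39 S2=23 S3=39 blocked=[]
Op 5: conn=42 S1=39 S2=23 S3=53 blocked=[]
Op 6: conn=30 S1=39 S2=11 S3=53 blocked=[]
Op 7: conn=60 S1=39 S2=11 S3=53 blocked=[]
Op 8: conn=47 S1=39 S2=-2 S3=53 blocked=[2]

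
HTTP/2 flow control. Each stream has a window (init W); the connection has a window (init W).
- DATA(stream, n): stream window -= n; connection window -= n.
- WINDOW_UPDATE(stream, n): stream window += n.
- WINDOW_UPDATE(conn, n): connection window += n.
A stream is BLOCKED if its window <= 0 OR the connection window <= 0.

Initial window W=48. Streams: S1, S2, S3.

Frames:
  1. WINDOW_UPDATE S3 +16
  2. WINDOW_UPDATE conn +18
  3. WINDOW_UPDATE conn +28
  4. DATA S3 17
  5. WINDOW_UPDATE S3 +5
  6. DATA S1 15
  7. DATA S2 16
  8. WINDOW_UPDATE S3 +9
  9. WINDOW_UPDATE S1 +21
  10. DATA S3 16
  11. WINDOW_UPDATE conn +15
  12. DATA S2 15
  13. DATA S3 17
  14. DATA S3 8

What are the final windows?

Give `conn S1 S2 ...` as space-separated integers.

Answer: 5 54 17 20

Derivation:
Op 1: conn=48 S1=48 S2=48 S3=64 blocked=[]
Op 2: conn=66 S1=48 S2=48 S3=64 blocked=[]
Op 3: conn=94 S1=48 S2=48 S3=64 blocked=[]
Op 4: conn=77 S1=48 S2=48 S3=47 blocked=[]
Op 5: conn=77 S1=48 S2=48 S3=52 blocked=[]
Op 6: conn=62 S1=33 S2=48 S3=52 blocked=[]
Op 7: conn=46 S1=33 S2=32 S3=52 blocked=[]
Op 8: conn=46 S1=33 S2=32 S3=61 blocked=[]
Op 9: conn=46 S1=54 S2=32 S3=61 blocked=[]
Op 10: conn=30 S1=54 S2=32 S3=45 blocked=[]
Op 11: conn=45 S1=54 S2=32 S3=45 blocked=[]
Op 12: conn=30 S1=54 S2=17 S3=45 blocked=[]
Op 13: conn=13 S1=54 S2=17 S3=28 blocked=[]
Op 14: conn=5 S1=54 S2=17 S3=20 blocked=[]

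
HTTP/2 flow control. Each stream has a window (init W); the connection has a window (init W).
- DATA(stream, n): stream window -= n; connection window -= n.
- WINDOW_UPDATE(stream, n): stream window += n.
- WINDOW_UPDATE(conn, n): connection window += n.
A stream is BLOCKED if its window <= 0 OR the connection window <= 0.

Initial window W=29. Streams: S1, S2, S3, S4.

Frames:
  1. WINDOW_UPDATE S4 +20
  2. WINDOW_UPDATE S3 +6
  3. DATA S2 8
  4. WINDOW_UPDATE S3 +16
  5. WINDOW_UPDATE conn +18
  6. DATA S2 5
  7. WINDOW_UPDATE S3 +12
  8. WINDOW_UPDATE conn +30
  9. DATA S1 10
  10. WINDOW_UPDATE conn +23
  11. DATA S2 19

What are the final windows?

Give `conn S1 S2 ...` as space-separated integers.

Answer: 58 19 -3 63 49

Derivation:
Op 1: conn=29 S1=29 S2=29 S3=29 S4=49 blocked=[]
Op 2: conn=29 S1=29 S2=29 S3=35 S4=49 blocked=[]
Op 3: conn=21 S1=29 S2=21 S3=35 S4=49 blocked=[]
Op 4: conn=21 S1=29 S2=21 S3=51 S4=49 blocked=[]
Op 5: conn=39 S1=29 S2=21 S3=51 S4=49 blocked=[]
Op 6: conn=34 S1=29 S2=16 S3=51 S4=49 blocked=[]
Op 7: conn=34 S1=29 S2=16 S3=63 S4=49 blocked=[]
Op 8: conn=64 S1=29 S2=16 S3=63 S4=49 blocked=[]
Op 9: conn=54 S1=19 S2=16 S3=63 S4=49 blocked=[]
Op 10: conn=77 S1=19 S2=16 S3=63 S4=49 blocked=[]
Op 11: conn=58 S1=19 S2=-3 S3=63 S4=49 blocked=[2]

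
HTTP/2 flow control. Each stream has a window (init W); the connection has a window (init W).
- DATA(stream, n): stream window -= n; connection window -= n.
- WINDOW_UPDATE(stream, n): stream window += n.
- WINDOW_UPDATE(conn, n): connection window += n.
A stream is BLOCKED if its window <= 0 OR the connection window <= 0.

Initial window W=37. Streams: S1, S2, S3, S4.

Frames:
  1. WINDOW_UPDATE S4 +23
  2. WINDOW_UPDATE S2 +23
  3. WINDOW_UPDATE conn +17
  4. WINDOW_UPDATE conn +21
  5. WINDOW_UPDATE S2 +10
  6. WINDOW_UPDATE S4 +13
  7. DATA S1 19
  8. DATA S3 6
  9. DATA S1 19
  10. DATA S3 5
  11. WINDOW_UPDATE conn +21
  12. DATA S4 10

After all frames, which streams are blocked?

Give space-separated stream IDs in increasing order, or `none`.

Answer: S1

Derivation:
Op 1: conn=37 S1=37 S2=37 S3=37 S4=60 blocked=[]
Op 2: conn=37 S1=37 S2=60 S3=37 S4=60 blocked=[]
Op 3: conn=54 S1=37 S2=60 S3=37 S4=60 blocked=[]
Op 4: conn=75 S1=37 S2=60 S3=37 S4=60 blocked=[]
Op 5: conn=75 S1=37 S2=70 S3=37 S4=60 blocked=[]
Op 6: conn=75 S1=37 S2=70 S3=37 S4=73 blocked=[]
Op 7: conn=56 S1=18 S2=70 S3=37 S4=73 blocked=[]
Op 8: conn=50 S1=18 S2=70 S3=31 S4=73 blocked=[]
Op 9: conn=31 S1=-1 S2=70 S3=31 S4=73 blocked=[1]
Op 10: conn=26 S1=-1 S2=70 S3=26 S4=73 blocked=[1]
Op 11: conn=47 S1=-1 S2=70 S3=26 S4=73 blocked=[1]
Op 12: conn=37 S1=-1 S2=70 S3=26 S4=63 blocked=[1]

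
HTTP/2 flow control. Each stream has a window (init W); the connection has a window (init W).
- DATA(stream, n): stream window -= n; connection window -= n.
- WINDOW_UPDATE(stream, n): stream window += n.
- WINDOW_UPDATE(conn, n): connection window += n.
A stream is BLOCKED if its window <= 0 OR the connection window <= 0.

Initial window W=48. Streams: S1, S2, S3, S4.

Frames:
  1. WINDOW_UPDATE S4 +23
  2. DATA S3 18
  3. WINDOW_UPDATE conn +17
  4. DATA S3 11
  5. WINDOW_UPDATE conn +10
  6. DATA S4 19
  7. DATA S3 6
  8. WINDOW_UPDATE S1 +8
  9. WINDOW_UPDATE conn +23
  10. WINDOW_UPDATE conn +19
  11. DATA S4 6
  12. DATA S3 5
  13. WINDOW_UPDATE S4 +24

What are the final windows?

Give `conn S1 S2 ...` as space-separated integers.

Op 1: conn=48 S1=48 S2=48 S3=48 S4=71 blocked=[]
Op 2: conn=30 S1=48 S2=48 S3=30 S4=71 blocked=[]
Op 3: conn=47 S1=48 S2=48 S3=30 S4=71 blocked=[]
Op 4: conn=36 S1=48 S2=48 S3=19 S4=71 blocked=[]
Op 5: conn=46 S1=48 S2=48 S3=19 S4=71 blocked=[]
Op 6: conn=27 S1=48 S2=48 S3=19 S4=52 blocked=[]
Op 7: conn=21 S1=48 S2=48 S3=13 S4=52 blocked=[]
Op 8: conn=21 S1=56 S2=48 S3=13 S4=52 blocked=[]
Op 9: conn=44 S1=56 S2=48 S3=13 S4=52 blocked=[]
Op 10: conn=63 S1=56 S2=48 S3=13 S4=52 blocked=[]
Op 11: conn=57 S1=56 S2=48 S3=13 S4=46 blocked=[]
Op 12: conn=52 S1=56 S2=48 S3=8 S4=46 blocked=[]
Op 13: conn=52 S1=56 S2=48 S3=8 S4=70 blocked=[]

Answer: 52 56 48 8 70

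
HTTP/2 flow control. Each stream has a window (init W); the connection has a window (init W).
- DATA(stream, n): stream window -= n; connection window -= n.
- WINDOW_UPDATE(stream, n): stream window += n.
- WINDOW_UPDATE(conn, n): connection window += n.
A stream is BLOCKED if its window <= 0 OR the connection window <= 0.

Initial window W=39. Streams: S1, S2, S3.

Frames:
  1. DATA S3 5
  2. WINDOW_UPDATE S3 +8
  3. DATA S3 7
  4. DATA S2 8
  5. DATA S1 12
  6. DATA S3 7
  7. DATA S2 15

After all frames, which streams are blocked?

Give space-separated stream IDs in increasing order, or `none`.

Answer: S1 S2 S3

Derivation:
Op 1: conn=34 S1=39 S2=39 S3=34 blocked=[]
Op 2: conn=34 S1=39 S2=39 S3=42 blocked=[]
Op 3: conn=27 S1=39 S2=39 S3=35 blocked=[]
Op 4: conn=19 S1=39 S2=31 S3=35 blocked=[]
Op 5: conn=7 S1=27 S2=31 S3=35 blocked=[]
Op 6: conn=0 S1=27 S2=31 S3=28 blocked=[1, 2, 3]
Op 7: conn=-15 S1=27 S2=16 S3=28 blocked=[1, 2, 3]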